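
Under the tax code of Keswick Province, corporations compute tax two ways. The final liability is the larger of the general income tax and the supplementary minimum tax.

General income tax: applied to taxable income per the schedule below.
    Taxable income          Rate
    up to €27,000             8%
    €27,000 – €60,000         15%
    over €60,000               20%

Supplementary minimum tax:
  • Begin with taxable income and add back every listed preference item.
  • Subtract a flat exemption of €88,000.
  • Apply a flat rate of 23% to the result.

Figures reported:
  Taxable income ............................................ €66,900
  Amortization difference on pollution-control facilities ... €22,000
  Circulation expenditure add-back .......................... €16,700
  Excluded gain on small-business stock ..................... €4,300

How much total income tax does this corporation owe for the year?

General income tax:
  €27,000 × 8% = €2,160
  €33,000 × 15% = €4,950
  €6,900 × 20% = €1,380
  → €8,490

Supplementary minimum tax:
  Adjusted income: €66,900 + €22,000 + €16,700 + €4,300 = €109,900
  Less exemption €88,000 → base €21,900
  €21,900 × 23% = €5,037

€8,490 > €5,037, so the general income tax governs.

€8,490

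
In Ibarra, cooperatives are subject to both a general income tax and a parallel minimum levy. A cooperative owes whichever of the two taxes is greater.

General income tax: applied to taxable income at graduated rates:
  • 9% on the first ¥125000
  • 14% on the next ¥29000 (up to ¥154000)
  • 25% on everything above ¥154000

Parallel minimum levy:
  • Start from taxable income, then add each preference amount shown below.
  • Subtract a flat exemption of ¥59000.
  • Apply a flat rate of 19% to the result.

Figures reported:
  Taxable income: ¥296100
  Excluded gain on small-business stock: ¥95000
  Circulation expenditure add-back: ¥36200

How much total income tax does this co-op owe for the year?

Parallel minimum levy:
  Adjusted income: ¥296100 + ¥95000 + ¥36200 = ¥427300
  Less exemption ¥59000 → base ¥368300
  ¥368300 × 19% = ¥69977

General income tax:
  ¥125000 × 9% = ¥11250
  ¥29000 × 14% = ¥4060
  ¥142100 × 25% = ¥35525
  → ¥50835

¥69977 > ¥50835, so the parallel minimum levy is the binding amount.

¥69977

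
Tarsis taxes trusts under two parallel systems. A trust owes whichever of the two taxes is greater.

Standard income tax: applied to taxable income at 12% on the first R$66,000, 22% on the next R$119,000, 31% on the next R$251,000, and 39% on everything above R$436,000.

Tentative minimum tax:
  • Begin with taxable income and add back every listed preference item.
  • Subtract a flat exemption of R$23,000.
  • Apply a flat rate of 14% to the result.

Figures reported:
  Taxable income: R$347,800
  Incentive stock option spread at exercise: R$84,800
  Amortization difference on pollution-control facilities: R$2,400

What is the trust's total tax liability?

R$84,568

Standard income tax:
  R$66,000 × 12% = R$7,920
  R$119,000 × 22% = R$26,180
  R$162,800 × 31% = R$50,468
  → R$84,568

Tentative minimum tax:
  Adjusted income: R$347,800 + R$84,800 + R$2,400 = R$435,000
  Less exemption R$23,000 → base R$412,000
  R$412,000 × 14% = R$57,680

R$84,568 > R$57,680, so the standard income tax governs.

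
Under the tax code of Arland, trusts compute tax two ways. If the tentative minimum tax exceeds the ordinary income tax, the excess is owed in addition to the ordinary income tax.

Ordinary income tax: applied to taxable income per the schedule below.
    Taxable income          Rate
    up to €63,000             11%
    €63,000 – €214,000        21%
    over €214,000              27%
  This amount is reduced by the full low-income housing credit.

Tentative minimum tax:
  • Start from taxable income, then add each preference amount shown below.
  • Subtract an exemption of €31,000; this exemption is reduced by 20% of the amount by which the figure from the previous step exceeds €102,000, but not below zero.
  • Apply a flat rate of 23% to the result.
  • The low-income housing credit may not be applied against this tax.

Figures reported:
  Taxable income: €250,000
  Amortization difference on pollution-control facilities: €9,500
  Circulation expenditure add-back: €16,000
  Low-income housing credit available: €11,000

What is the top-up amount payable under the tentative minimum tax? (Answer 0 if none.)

Ordinary income tax:
  €63,000 × 11% = €6,930
  €151,000 × 21% = €31,710
  €36,000 × 27% = €9,720
  → €48,360
  Less low-income housing credit €11,000 → €37,360

Tentative minimum tax:
  Adjusted income: €250,000 + €9,500 + €16,000 = €275,500
  Exemption: 20% × (€275,500 − €102,000) = €34,700 ≥ €31,000, so the exemption is fully phased out
  Base: €275,500 − €0 = €275,500
  €275,500 × 23% = €63,365

Excess of tentative minimum tax over ordinary income tax: €63,365 − €37,360 = €26,005.

€26,005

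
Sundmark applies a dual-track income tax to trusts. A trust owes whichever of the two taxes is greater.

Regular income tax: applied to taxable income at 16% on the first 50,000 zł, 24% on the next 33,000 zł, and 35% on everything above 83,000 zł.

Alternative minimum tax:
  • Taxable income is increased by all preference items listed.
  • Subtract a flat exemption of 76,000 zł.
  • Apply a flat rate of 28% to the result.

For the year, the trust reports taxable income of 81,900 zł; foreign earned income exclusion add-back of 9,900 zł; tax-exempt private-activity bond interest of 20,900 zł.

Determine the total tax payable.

15,656 zł

Alternative minimum tax:
  Adjusted income: 81,900 zł + 9,900 zł + 20,900 zł = 112,700 zł
  Less exemption 76,000 zł → base 36,700 zł
  36,700 zł × 28% = 10,276 zł

Regular income tax:
  50,000 zł × 16% = 8,000 zł
  31,900 zł × 24% = 7,656 zł
  → 15,656 zł

15,656 zł > 10,276 zł, so the regular income tax governs.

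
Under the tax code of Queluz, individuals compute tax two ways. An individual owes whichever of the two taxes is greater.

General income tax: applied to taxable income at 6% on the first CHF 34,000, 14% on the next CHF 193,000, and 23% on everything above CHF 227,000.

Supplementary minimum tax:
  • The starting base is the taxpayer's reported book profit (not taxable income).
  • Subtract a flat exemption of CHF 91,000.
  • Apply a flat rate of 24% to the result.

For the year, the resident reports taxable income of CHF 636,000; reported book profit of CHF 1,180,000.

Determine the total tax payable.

CHF 261,360

General income tax:
  CHF 34,000 × 6% = CHF 2,040
  CHF 193,000 × 14% = CHF 27,020
  CHF 409,000 × 23% = CHF 94,070
  → CHF 123,130

Supplementary minimum tax:
  Base (reported book profit): CHF 1,180,000
  Less exemption CHF 91,000 → base CHF 1,089,000
  CHF 1,089,000 × 24% = CHF 261,360

CHF 261,360 > CHF 123,130, so the supplementary minimum tax is the binding amount.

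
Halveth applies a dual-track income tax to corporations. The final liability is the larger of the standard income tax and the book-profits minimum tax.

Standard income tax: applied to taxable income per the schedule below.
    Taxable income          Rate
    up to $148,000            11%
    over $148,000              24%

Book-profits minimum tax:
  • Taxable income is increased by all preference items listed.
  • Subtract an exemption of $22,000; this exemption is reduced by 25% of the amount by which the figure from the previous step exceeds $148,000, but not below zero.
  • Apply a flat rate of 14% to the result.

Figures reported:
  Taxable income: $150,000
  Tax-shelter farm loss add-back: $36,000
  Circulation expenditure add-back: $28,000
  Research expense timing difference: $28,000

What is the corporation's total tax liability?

Book-profits minimum tax:
  Adjusted income: $150,000 + $36,000 + $28,000 + $28,000 = $242,000
  Exemption: 25% × ($242,000 − $148,000) = $23,500 ≥ $22,000, so the exemption is fully phased out
  Base: $242,000 − $0 = $242,000
  $242,000 × 14% = $33,880

Standard income tax:
  $148,000 × 11% = $16,280
  $2,000 × 24% = $480
  → $16,760

$33,880 > $16,760, so the book-profits minimum tax is the binding amount.

$33,880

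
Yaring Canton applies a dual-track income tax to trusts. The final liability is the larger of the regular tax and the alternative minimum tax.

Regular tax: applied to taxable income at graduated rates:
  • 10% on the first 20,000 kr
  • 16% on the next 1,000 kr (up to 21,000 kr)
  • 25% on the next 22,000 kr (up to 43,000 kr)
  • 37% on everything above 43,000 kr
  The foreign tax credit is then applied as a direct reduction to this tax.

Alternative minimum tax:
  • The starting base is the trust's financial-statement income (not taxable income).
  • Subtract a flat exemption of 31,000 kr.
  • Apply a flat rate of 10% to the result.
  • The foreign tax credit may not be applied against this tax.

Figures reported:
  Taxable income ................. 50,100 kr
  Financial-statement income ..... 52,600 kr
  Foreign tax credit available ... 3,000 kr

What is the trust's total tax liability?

Regular tax:
  20,000 kr × 10% = 2,000 kr
  1,000 kr × 16% = 160 kr
  22,000 kr × 25% = 5,500 kr
  7,100 kr × 37% = 2,627 kr
  → 10,287 kr
  Less foreign tax credit 3,000 kr → 7,287 kr

Alternative minimum tax:
  Base (financial-statement income): 52,600 kr
  Less exemption 31,000 kr → base 21,600 kr
  21,600 kr × 10% = 2,160 kr

7,287 kr > 2,160 kr, so the regular tax governs.

7,287 kr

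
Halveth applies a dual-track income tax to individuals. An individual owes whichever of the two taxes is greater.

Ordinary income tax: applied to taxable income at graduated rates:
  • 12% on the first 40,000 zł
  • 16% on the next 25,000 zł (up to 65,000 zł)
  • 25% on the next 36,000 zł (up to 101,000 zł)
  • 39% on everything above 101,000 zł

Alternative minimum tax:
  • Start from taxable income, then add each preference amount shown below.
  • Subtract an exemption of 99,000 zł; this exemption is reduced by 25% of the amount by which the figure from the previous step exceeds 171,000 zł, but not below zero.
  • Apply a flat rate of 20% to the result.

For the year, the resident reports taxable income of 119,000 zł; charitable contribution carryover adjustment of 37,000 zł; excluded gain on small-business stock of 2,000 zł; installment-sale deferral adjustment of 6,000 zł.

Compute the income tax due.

24,820 zł

Alternative minimum tax:
  Adjusted income: 119,000 zł + 37,000 zł + 2,000 zł + 6,000 zł = 164,000 zł
  Exemption: 164,000 zł ≤ 171,000 zł, so full 99,000 zł applies
  Base: 164,000 zł − 99,000 zł = 65,000 zł
  65,000 zł × 20% = 13,000 zł

Ordinary income tax:
  40,000 zł × 12% = 4,800 zł
  25,000 zł × 16% = 4,000 zł
  36,000 zł × 25% = 9,000 zł
  18,000 zł × 39% = 7,020 zł
  → 24,820 zł

24,820 zł > 13,000 zł, so the ordinary income tax governs.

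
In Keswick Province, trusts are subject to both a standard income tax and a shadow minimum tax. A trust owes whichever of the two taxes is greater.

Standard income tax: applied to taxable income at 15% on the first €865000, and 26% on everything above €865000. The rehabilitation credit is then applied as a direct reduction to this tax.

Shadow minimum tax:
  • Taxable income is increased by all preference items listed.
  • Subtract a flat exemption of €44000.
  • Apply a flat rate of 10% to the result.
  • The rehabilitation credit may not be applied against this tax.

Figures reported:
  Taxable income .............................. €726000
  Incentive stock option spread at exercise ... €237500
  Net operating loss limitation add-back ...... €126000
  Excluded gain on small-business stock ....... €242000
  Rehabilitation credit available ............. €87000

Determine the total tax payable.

€128750

Shadow minimum tax:
  Adjusted income: €726000 + €237500 + €126000 + €242000 = €1331500
  Less exemption €44000 → base €1287500
  €1287500 × 10% = €128750

Standard income tax:
  €726000 × 15% = €108900
  Less rehabilitation credit €87000 → €21900

€128750 > €21900, so the shadow minimum tax is the binding amount.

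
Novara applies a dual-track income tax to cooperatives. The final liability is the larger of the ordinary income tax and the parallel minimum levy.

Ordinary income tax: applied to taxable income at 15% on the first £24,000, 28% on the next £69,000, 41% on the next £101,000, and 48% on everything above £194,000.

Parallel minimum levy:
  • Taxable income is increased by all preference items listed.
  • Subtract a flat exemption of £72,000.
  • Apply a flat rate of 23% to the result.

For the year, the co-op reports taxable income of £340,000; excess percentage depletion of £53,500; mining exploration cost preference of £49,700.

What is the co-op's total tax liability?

£134,410

Parallel minimum levy:
  Adjusted income: £340,000 + £53,500 + £49,700 = £443,200
  Less exemption £72,000 → base £371,200
  £371,200 × 23% = £85,376

Ordinary income tax:
  £24,000 × 15% = £3,600
  £69,000 × 28% = £19,320
  £101,000 × 41% = £41,410
  £146,000 × 48% = £70,080
  → £134,410

£134,410 > £85,376, so the ordinary income tax governs.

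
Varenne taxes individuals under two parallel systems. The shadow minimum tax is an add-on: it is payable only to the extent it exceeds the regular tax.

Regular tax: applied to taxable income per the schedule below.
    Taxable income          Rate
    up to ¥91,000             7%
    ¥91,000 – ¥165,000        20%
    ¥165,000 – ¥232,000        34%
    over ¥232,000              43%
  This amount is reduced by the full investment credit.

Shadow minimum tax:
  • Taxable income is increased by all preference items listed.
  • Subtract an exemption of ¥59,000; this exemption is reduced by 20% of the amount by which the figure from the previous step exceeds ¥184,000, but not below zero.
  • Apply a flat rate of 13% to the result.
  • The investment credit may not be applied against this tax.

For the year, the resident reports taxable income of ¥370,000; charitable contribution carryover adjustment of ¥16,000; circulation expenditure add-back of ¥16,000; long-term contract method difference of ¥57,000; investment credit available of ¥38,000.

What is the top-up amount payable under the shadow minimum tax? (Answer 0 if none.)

¥0

Shadow minimum tax:
  Adjusted income: ¥370,000 + ¥16,000 + ¥16,000 + ¥57,000 = ¥459,000
  Exemption: ¥59,000 − 20% × (¥459,000 − ¥184,000) = ¥59,000 − ¥55,000 = ¥4,000
  Base: ¥459,000 − ¥4,000 = ¥455,000
  ¥455,000 × 13% = ¥59,150

Regular tax:
  ¥91,000 × 7% = ¥6,370
  ¥74,000 × 20% = ¥14,800
  ¥67,000 × 34% = ¥22,780
  ¥138,000 × 43% = ¥59,340
  → ¥103,290
  Less investment credit ¥38,000 → ¥65,290

¥59,150 ≤ ¥65,290, so no add-on is due.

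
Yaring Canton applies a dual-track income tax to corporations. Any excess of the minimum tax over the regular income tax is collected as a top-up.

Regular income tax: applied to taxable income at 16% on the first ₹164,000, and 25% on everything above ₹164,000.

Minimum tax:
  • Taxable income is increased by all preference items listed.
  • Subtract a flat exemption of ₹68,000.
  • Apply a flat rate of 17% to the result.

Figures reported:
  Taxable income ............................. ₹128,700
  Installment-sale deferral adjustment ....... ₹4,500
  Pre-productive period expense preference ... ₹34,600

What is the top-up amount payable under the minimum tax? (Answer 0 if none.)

Minimum tax:
  Adjusted income: ₹128,700 + ₹4,500 + ₹34,600 = ₹167,800
  Less exemption ₹68,000 → base ₹99,800
  ₹99,800 × 17% = ₹16,966

Regular income tax:
  ₹128,700 × 16% = ₹20,592

₹16,966 ≤ ₹20,592, so no add-on is due.

₹0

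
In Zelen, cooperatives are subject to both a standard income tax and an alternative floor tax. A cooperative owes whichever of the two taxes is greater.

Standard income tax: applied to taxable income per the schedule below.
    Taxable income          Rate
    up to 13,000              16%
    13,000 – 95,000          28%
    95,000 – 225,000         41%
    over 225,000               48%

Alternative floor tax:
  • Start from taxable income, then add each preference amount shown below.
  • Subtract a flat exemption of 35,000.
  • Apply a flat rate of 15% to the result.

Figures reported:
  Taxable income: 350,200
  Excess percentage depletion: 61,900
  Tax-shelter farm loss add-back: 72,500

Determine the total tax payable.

138,436

Standard income tax:
  13,000 × 16% = 2,080
  82,000 × 28% = 22,960
  130,000 × 41% = 53,300
  125,200 × 48% = 60,096
  → 138,436

Alternative floor tax:
  Adjusted income: 350,200 + 61,900 + 72,500 = 484,600
  Less exemption 35,000 → base 449,600
  449,600 × 15% = 67,440

138,436 > 67,440, so the standard income tax governs.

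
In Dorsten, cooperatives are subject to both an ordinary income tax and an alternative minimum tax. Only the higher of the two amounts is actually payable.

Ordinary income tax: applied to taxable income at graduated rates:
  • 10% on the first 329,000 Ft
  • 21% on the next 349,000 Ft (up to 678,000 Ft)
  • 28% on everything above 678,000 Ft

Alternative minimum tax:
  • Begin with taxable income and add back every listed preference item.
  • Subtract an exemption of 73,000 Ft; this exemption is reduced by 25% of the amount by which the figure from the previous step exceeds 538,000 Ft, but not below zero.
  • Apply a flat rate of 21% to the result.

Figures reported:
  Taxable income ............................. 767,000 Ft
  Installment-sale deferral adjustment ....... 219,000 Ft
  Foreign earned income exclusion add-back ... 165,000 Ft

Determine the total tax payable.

Ordinary income tax:
  329,000 Ft × 10% = 32,900 Ft
  349,000 Ft × 21% = 73,290 Ft
  89,000 Ft × 28% = 24,920 Ft
  → 131,110 Ft

Alternative minimum tax:
  Adjusted income: 767,000 Ft + 219,000 Ft + 165,000 Ft = 1,151,000 Ft
  Exemption: 25% × (1,151,000 Ft − 538,000 Ft) = 153,250 Ft ≥ 73,000 Ft, so the exemption is fully phased out
  Base: 1,151,000 Ft − 0 Ft = 1,151,000 Ft
  1,151,000 Ft × 21% = 241,710 Ft

241,710 Ft > 131,110 Ft, so the alternative minimum tax is the binding amount.

241,710 Ft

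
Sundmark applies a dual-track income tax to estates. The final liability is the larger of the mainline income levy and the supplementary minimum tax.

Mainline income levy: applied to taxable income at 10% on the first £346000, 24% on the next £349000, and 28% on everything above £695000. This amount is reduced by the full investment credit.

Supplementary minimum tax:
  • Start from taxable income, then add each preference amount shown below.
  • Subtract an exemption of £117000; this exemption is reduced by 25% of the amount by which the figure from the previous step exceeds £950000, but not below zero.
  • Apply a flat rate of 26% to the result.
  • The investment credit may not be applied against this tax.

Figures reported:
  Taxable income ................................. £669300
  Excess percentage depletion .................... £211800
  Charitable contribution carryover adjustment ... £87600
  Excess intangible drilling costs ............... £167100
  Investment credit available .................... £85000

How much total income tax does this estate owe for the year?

Supplementary minimum tax:
  Adjusted income: £669300 + £211800 + £87600 + £167100 = £1135800
  Exemption: £117000 − 25% × (£1135800 − £950000) = £117000 − £46450 = £70550
  Base: £1135800 − £70550 = £1065250
  £1065250 × 26% = £276965

Mainline income levy:
  £346000 × 10% = £34600
  £323300 × 24% = £77592
  → £112192
  Less investment credit £85000 → £27192

£276965 > £27192, so the supplementary minimum tax is the binding amount.

£276965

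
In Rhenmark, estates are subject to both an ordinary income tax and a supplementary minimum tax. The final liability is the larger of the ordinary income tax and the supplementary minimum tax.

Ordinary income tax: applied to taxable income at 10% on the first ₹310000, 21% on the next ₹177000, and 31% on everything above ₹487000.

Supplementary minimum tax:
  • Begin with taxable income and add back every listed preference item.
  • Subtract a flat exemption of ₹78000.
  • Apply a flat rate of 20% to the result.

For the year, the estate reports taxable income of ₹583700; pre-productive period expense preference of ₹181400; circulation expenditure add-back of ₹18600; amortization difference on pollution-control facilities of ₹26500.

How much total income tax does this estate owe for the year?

Ordinary income tax:
  ₹310000 × 10% = ₹31000
  ₹177000 × 21% = ₹37170
  ₹96700 × 31% = ₹29977
  → ₹98147

Supplementary minimum tax:
  Adjusted income: ₹583700 + ₹181400 + ₹18600 + ₹26500 = ₹810200
  Less exemption ₹78000 → base ₹732200
  ₹732200 × 20% = ₹146440

₹146440 > ₹98147, so the supplementary minimum tax is the binding amount.

₹146440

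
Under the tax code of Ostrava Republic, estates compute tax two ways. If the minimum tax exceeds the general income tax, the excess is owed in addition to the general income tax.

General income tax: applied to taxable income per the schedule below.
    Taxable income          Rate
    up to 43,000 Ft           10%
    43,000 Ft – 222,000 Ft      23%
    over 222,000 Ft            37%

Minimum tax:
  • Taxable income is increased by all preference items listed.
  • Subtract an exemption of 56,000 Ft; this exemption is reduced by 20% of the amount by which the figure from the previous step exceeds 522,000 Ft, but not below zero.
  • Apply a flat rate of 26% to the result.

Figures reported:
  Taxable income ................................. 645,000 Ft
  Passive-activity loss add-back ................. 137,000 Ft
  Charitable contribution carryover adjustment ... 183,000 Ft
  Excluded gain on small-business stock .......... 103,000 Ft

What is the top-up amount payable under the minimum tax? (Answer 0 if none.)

General income tax:
  43,000 Ft × 10% = 4,300 Ft
  179,000 Ft × 23% = 41,170 Ft
  423,000 Ft × 37% = 156,510 Ft
  → 201,980 Ft

Minimum tax:
  Adjusted income: 645,000 Ft + 137,000 Ft + 183,000 Ft + 103,000 Ft = 1,068,000 Ft
  Exemption: 20% × (1,068,000 Ft − 522,000 Ft) = 109,200 Ft ≥ 56,000 Ft, so the exemption is fully phased out
  Base: 1,068,000 Ft − 0 Ft = 1,068,000 Ft
  1,068,000 Ft × 26% = 277,680 Ft

Excess of minimum tax over general income tax: 277,680 Ft − 201,980 Ft = 75,700 Ft.

75,700 Ft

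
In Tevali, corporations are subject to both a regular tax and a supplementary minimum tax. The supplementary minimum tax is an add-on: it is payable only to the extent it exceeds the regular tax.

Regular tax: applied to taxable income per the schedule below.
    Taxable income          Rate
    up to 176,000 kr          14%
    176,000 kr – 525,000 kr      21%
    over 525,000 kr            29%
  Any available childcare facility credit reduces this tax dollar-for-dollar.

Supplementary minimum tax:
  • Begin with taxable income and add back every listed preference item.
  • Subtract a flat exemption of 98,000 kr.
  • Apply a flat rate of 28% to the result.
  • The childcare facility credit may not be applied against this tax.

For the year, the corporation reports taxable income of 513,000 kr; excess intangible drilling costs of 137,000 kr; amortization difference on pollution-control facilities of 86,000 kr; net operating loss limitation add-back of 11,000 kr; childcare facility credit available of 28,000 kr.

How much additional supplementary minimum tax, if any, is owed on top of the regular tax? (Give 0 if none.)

114,310 kr

Regular tax:
  176,000 kr × 14% = 24,640 kr
  337,000 kr × 21% = 70,770 kr
  → 95,410 kr
  Less childcare facility credit 28,000 kr → 67,410 kr

Supplementary minimum tax:
  Adjusted income: 513,000 kr + 137,000 kr + 86,000 kr + 11,000 kr = 747,000 kr
  Less exemption 98,000 kr → base 649,000 kr
  649,000 kr × 28% = 181,720 kr

Excess of supplementary minimum tax over regular tax: 181,720 kr − 67,410 kr = 114,310 kr.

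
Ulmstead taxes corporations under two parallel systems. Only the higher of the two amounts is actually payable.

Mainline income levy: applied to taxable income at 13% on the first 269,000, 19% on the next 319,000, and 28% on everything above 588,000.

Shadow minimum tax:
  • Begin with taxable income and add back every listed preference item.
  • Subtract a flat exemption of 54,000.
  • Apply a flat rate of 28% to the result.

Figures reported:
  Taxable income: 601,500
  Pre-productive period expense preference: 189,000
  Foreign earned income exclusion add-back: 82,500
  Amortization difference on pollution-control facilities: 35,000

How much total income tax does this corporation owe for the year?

239,120

Mainline income levy:
  269,000 × 13% = 34,970
  319,000 × 19% = 60,610
  13,500 × 28% = 3,780
  → 99,360

Shadow minimum tax:
  Adjusted income: 601,500 + 189,000 + 82,500 + 35,000 = 908,000
  Less exemption 54,000 → base 854,000
  854,000 × 28% = 239,120

239,120 > 99,360, so the shadow minimum tax is the binding amount.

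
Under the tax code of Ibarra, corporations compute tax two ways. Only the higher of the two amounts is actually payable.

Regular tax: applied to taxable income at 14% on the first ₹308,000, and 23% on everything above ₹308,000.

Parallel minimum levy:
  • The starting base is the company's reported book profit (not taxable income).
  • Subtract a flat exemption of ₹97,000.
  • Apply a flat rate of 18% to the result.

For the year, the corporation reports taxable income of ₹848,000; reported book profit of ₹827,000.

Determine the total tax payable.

₹167,320

Regular tax:
  ₹308,000 × 14% = ₹43,120
  ₹540,000 × 23% = ₹124,200
  → ₹167,320

Parallel minimum levy:
  Base (reported book profit): ₹827,000
  Less exemption ₹97,000 → base ₹730,000
  ₹730,000 × 18% = ₹131,400

₹167,320 > ₹131,400, so the regular tax governs.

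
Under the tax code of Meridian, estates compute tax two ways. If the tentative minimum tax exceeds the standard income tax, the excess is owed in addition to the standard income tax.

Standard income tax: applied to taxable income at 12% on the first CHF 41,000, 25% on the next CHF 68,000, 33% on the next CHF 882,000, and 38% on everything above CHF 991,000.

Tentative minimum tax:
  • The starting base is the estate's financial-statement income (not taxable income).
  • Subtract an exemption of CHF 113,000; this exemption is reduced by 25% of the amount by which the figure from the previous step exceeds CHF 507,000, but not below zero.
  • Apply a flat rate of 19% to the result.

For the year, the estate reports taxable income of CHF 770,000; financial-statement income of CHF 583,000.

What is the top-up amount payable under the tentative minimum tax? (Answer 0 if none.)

CHF 0

Tentative minimum tax:
  Base (financial-statement income): CHF 583,000
  Exemption: CHF 113,000 − 25% × (CHF 583,000 − CHF 507,000) = CHF 113,000 − CHF 19,000 = CHF 94,000
  Base: CHF 583,000 − CHF 94,000 = CHF 489,000
  CHF 489,000 × 19% = CHF 92,910

Standard income tax:
  CHF 41,000 × 12% = CHF 4,920
  CHF 68,000 × 25% = CHF 17,000
  CHF 661,000 × 33% = CHF 218,130
  → CHF 240,050

CHF 92,910 ≤ CHF 240,050, so no add-on is due.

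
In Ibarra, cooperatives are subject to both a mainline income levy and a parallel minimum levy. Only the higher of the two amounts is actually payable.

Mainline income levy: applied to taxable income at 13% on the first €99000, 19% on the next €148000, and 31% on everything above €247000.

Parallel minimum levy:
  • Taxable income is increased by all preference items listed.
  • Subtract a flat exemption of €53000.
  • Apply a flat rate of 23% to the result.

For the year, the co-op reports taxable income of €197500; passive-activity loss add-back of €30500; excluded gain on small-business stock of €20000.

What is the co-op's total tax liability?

€44850

Mainline income levy:
  €99000 × 13% = €12870
  €98500 × 19% = €18715
  → €31585

Parallel minimum levy:
  Adjusted income: €197500 + €30500 + €20000 = €248000
  Less exemption €53000 → base €195000
  €195000 × 23% = €44850

€44850 > €31585, so the parallel minimum levy is the binding amount.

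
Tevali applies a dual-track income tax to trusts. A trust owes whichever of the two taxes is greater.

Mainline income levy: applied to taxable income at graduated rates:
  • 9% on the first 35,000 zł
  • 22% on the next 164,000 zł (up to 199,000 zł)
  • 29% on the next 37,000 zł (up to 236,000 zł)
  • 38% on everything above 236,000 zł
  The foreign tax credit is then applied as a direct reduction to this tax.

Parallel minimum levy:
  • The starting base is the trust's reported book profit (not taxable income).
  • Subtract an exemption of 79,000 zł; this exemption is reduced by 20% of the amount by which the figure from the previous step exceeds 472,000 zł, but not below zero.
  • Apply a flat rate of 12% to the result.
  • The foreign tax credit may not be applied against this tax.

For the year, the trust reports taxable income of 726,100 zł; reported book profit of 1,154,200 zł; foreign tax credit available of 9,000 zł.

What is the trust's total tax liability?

Mainline income levy:
  35,000 zł × 9% = 3,150 zł
  164,000 zł × 22% = 36,080 zł
  37,000 zł × 29% = 10,730 zł
  490,100 zł × 38% = 186,238 zł
  → 236,198 zł
  Less foreign tax credit 9,000 zł → 227,198 zł

Parallel minimum levy:
  Base (reported book profit): 1,154,200 zł
  Exemption: 20% × (1,154,200 zł − 472,000 zł) = 136,440 zł ≥ 79,000 zł, so the exemption is fully phased out
  Base: 1,154,200 zł − 0 zł = 1,154,200 zł
  1,154,200 zł × 12% = 138,504 zł

227,198 zł > 138,504 zł, so the mainline income levy governs.

227,198 zł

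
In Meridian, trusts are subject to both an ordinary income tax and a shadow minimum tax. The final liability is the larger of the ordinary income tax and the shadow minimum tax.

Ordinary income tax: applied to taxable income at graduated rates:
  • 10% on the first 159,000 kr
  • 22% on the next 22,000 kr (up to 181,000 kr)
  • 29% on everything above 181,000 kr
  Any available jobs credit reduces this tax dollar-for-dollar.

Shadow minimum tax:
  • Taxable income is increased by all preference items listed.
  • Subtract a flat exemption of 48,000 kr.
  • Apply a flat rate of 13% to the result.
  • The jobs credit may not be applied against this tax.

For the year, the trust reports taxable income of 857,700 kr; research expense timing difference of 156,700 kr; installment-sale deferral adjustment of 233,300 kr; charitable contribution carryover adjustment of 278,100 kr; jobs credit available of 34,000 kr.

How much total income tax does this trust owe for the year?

192,114 kr

Shadow minimum tax:
  Adjusted income: 857,700 kr + 156,700 kr + 233,300 kr + 278,100 kr = 1,525,800 kr
  Less exemption 48,000 kr → base 1,477,800 kr
  1,477,800 kr × 13% = 192,114 kr

Ordinary income tax:
  159,000 kr × 10% = 15,900 kr
  22,000 kr × 22% = 4,840 kr
  676,700 kr × 29% = 196,243 kr
  → 216,983 kr
  Less jobs credit 34,000 kr → 182,983 kr

192,114 kr > 182,983 kr, so the shadow minimum tax is the binding amount.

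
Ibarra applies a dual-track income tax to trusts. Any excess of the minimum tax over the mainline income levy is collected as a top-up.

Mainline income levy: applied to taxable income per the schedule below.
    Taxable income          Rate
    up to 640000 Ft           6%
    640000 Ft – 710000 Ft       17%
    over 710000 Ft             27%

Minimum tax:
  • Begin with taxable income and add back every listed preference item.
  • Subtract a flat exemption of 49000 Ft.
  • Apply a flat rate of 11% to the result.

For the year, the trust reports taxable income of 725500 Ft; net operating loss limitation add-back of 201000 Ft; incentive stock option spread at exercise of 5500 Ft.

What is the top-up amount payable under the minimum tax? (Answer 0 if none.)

42645 Ft

Minimum tax:
  Adjusted income: 725500 Ft + 201000 Ft + 5500 Ft = 932000 Ft
  Less exemption 49000 Ft → base 883000 Ft
  883000 Ft × 11% = 97130 Ft

Mainline income levy:
  640000 Ft × 6% = 38400 Ft
  70000 Ft × 17% = 11900 Ft
  15500 Ft × 27% = 4185 Ft
  → 54485 Ft

Excess of minimum tax over mainline income levy: 97130 Ft − 54485 Ft = 42645 Ft.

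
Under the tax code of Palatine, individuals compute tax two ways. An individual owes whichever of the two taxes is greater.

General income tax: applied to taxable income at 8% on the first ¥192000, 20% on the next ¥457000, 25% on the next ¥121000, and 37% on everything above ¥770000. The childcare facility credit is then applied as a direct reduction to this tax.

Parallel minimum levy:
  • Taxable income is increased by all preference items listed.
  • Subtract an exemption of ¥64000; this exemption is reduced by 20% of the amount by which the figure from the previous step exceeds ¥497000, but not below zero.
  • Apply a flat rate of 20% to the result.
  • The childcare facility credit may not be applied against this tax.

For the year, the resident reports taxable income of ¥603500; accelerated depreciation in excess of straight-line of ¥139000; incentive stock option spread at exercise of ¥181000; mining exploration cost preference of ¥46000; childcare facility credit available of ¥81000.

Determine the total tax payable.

¥193900

Parallel minimum levy:
  Adjusted income: ¥603500 + ¥139000 + ¥181000 + ¥46000 = ¥969500
  Exemption: 20% × (¥969500 − ¥497000) = ¥94500 ≥ ¥64000, so the exemption is fully phased out
  Base: ¥969500 − ¥0 = ¥969500
  ¥969500 × 20% = ¥193900

General income tax:
  ¥192000 × 8% = ¥15360
  ¥411500 × 20% = ¥82300
  → ¥97660
  Less childcare facility credit ¥81000 → ¥16660

¥193900 > ¥16660, so the parallel minimum levy is the binding amount.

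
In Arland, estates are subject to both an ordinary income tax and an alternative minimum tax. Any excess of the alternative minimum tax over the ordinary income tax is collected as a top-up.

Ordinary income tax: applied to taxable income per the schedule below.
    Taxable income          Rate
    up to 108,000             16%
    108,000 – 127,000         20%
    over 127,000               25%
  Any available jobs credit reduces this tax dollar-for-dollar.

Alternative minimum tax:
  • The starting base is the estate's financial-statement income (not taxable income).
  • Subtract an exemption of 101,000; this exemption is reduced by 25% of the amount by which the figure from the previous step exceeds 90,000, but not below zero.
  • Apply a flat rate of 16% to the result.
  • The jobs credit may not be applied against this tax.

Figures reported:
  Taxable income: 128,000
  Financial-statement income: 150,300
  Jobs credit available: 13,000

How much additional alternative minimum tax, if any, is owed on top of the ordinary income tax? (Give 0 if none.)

1,970

Alternative minimum tax:
  Base (financial-statement income): 150,300
  Exemption: 101,000 − 25% × (150,300 − 90,000) = 101,000 − 15,075 = 85,925
  Base: 150,300 − 85,925 = 64,375
  64,375 × 16% = 10,300

Ordinary income tax:
  108,000 × 16% = 17,280
  19,000 × 20% = 3,800
  1,000 × 25% = 250
  → 21,330
  Less jobs credit 13,000 → 8,330

Excess of alternative minimum tax over ordinary income tax: 10,300 − 8,330 = 1,970.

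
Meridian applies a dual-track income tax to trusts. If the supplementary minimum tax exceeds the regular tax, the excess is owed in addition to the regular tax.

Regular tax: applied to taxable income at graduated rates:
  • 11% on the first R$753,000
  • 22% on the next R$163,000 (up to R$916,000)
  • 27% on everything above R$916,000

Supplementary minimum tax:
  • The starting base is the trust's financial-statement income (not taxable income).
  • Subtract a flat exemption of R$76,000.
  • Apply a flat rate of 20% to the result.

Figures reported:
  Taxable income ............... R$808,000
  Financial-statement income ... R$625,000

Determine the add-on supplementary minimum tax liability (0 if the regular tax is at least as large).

Regular tax:
  R$753,000 × 11% = R$82,830
  R$55,000 × 22% = R$12,100
  → R$94,930

Supplementary minimum tax:
  Base (financial-statement income): R$625,000
  Less exemption R$76,000 → base R$549,000
  R$549,000 × 20% = R$109,800

Excess of supplementary minimum tax over regular tax: R$109,800 − R$94,930 = R$14,870.

R$14,870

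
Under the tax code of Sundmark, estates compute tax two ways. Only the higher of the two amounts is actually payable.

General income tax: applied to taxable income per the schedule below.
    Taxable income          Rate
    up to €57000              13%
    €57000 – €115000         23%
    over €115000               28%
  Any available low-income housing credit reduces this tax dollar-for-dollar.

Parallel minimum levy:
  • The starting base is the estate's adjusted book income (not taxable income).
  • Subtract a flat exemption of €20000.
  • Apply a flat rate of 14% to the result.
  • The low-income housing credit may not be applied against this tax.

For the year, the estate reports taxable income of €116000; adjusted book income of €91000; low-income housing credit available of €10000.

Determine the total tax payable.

€11030

Parallel minimum levy:
  Base (adjusted book income): €91000
  Less exemption €20000 → base €71000
  €71000 × 14% = €9940

General income tax:
  €57000 × 13% = €7410
  €58000 × 23% = €13340
  €1000 × 28% = €280
  → €21030
  Less low-income housing credit €10000 → €11030

€11030 > €9940, so the general income tax governs.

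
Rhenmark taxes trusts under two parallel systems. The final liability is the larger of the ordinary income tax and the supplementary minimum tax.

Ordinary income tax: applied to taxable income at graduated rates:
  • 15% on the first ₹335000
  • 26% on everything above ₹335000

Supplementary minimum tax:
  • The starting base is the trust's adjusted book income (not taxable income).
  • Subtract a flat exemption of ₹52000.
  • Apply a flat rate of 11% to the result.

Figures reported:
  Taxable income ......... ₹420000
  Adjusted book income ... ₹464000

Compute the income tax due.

Ordinary income tax:
  ₹335000 × 15% = ₹50250
  ₹85000 × 26% = ₹22100
  → ₹72350

Supplementary minimum tax:
  Base (adjusted book income): ₹464000
  Less exemption ₹52000 → base ₹412000
  ₹412000 × 11% = ₹45320

₹72350 > ₹45320, so the ordinary income tax governs.

₹72350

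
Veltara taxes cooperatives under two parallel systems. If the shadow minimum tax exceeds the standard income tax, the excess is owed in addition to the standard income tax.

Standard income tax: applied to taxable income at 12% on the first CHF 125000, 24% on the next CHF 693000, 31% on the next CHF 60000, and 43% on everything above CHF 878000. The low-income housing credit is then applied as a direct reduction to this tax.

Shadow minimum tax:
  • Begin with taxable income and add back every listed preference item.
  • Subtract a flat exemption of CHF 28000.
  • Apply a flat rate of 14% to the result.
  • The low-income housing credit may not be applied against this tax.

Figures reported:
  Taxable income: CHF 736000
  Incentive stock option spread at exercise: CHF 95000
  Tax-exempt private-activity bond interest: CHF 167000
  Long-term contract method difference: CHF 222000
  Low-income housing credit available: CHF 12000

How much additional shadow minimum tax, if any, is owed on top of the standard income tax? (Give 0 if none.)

Standard income tax:
  CHF 125000 × 12% = CHF 15000
  CHF 611000 × 24% = CHF 146640
  → CHF 161640
  Less low-income housing credit CHF 12000 → CHF 149640

Shadow minimum tax:
  Adjusted income: CHF 736000 + CHF 95000 + CHF 167000 + CHF 222000 = CHF 1220000
  Less exemption CHF 28000 → base CHF 1192000
  CHF 1192000 × 14% = CHF 166880

Excess of shadow minimum tax over standard income tax: CHF 166880 − CHF 149640 = CHF 17240.

CHF 17240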